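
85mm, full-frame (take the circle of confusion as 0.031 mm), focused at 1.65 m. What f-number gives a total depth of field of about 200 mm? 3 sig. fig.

Write h = H − f = f²/(N·c). The thin-lens limits are Dn = s·h/(h + (s−f)) and Df = s·h/(h − (s−f)), so DoF = Df − Dn = 2·s·(s−f)·h / (h² − (s−f)²).
That is a quadratic in h: DoF·h² − 2·s·(s−f)·h − DoF·(s−f)² = 0 ⇒ h = (s−f)·(s + √(s² + DoF²)) / DoF = 1565 × (1650 + √(1650² + 200²)) / 200 = 1565 × (1650 + 1662.08) / 200 ≈ 25917 mm.
Then N = f²/(c·h) = 85² / (0.031 × 25917) = 7225 / 803.43 ≈ 8.99.

f/8.99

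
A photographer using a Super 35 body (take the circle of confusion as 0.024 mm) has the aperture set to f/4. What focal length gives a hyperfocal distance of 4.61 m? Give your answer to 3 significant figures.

21.0 mm

From H = f²/(N·c) + f, with f ≪ H: f ≈ √(H·N·c) = √(4610 × 4 × 0.024) = √442.56 ≈ 21.04 mm.
The +f correction barely moves this — solving exactly, f² + N·c·f − N·c·H = 0 ⇒ f = (−N·c + √((N·c)² + 4·N·c·H))/2 = (−0.096 + √1770.2)/2 ≈ 20.989 mm, so f ≈ 21.0 mm.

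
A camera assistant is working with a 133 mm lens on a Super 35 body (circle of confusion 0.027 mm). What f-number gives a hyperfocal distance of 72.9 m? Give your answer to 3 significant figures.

Rearrange H = f²/(N·c) + f for N: N = f² / ((H − f)·c).
N = 133² / ((72900 − 133) × 0.027) = 17689 / 1965 ≈ 9.

f/9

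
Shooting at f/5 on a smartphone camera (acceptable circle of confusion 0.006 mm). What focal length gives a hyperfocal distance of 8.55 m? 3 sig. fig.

16.0 mm

From H = f²/(N·c) + f, with f ≪ H: f ≈ √(H·N·c) = √(8550 × 5 × 0.006) = √256.50 ≈ 16.02 mm.
The +f correction barely moves this — solving exactly, f² + N·c·f − N·c·H = 0 ⇒ f = (−N·c + √((N·c)² + 4·N·c·H))/2 = (−0.03 + √1026.0)/2 ≈ 16.001 mm, so f ≈ 16.0 mm.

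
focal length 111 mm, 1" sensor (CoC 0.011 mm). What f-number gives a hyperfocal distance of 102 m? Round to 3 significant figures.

f/11

Rearrange H = f²/(N·c) + f for N: N = f² / ((H − f)·c).
N = 111² / ((102000 − 111) × 0.011) = 12321 / 1121 ≈ 11.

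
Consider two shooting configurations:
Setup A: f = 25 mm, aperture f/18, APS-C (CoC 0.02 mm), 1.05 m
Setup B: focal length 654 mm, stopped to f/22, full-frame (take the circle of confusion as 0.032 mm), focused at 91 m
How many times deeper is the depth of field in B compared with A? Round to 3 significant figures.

14.5

Setup A: H = 25²/(18×0.02) + 25 ≈ 1761.1 mm; DoF = Df − Dn = 2563.5 − 660.2 ≈ 1903.3 mm.
Setup B: H = 654²/(22×0.032) + 654 ≈ 608205.1 mm; DoF = Df − Dn = 106896 − 79220 ≈ 27676 mm.
Ratio = 27676 / 1903.3 ≈ 14.5.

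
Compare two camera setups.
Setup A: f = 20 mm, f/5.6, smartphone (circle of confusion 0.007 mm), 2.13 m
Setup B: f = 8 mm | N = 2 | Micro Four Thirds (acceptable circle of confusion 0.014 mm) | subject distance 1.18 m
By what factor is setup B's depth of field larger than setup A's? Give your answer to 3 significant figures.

1.78

Setup A: H = 20²/(5.6×0.007) + 20 ≈ 10224.1 mm; DoF = Df − Dn = 2685.26 − 1765.03 ≈ 920.23 mm.
Setup B: H = 8²/(2×0.014) + 8 ≈ 2293.7 mm; DoF = Df − Dn = 2421.8 − 780.0 ≈ 1641.8 mm.
Ratio = 1641.8 / 920.23 ≈ 1.78.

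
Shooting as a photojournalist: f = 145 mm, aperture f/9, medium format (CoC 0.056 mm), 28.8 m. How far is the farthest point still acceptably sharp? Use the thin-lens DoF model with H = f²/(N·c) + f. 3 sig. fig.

92.0 m

Hyperfocal distance H = f²/(N·c) + f = 145²/(9 × 0.056) + 145 = 21025/0.504 + 145 ≈ 41861.3 mm ≈ 41.86 m.
Far limit Df = s·(H − f)/(H − s) = 28800 × (41861.3 − 145) / (41861.3 − 28800) = 28800 × 41716.3 / 13061.3 ≈ 91984 mm ≈ 92.0 m.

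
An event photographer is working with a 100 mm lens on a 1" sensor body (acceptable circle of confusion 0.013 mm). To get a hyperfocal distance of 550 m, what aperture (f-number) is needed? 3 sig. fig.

f/1.40

Rearrange H = f²/(N·c) + f for N: N = f² / ((H − f)·c).
N = 100² / ((550000 − 100) × 0.013) = 10000 / 7149 ≈ 1.40.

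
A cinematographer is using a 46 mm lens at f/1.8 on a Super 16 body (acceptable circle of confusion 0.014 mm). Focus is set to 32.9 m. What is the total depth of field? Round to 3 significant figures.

Hyperfocal distance H = f²/(N·c) + f = 46²/(1.8 × 0.014) + 46 = 2116/0.0252 + 46 ≈ 84014.3 mm ≈ 84.01 m.
Near limit Dn = s·(H − f)/(H + s − 2f) = 32900 × (84014.3 − 46) / (84014.3 + 32900 − 2 × 46) = 32900 × 83968.3 / 116822.3 ≈ 23648 mm.
Far limit Df = s·(H − f)/(H − s) = 32900 × (84014.3 − 46) / (84014.3 − 32900) = 32900 × 83968.3 / 51114.3 ≈ 54047 mm.
Depth of field = Df − Dn = 54047 − 23648 ≈ 30399 mm ≈ 30.4 m.

30.4 m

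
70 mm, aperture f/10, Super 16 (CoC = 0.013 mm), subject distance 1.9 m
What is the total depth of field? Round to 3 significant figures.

Hyperfocal distance H = f²/(N·c) + f = 70²/(10 × 0.013) + 70 = 4900/0.13 + 70 ≈ 37762.3 mm ≈ 37.76 m.
Near limit Dn = s·(H − f)/(H + s − 2f) = 1900 × (37762.3 − 70) / (37762.3 + 1900 − 2 × 70) = 1900 × 37692.3 / 39522.3 ≈ 1812.02 mm.
Far limit Df = s·(H − f)/(H − s) = 1900 × (37762.3 − 70) / (37762.3 − 1900) = 1900 × 37692.3 / 35862.3 ≈ 1996.95 mm.
Depth of field = Df − Dn = 1996.95 − 1812.02 ≈ 184.93 mm.

185 mm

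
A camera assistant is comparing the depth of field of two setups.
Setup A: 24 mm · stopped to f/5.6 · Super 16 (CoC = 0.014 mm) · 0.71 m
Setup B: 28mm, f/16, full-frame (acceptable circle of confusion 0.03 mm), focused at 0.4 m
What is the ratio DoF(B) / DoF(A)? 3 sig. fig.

1.44

Setup A: H = 24²/(5.6×0.014) + 24 ≈ 7370.9 mm; DoF = Df − Dn = 783.12 − 649.37 ≈ 133.75 mm.
Setup B: H = 28²/(16×0.03) + 28 ≈ 1661.3 mm; DoF = Df − Dn = 517.97 − 325.80 ≈ 192.17 mm.
Ratio = 192.17 / 133.75 ≈ 1.44.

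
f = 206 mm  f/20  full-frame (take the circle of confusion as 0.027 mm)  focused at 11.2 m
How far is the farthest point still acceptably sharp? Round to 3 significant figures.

Hyperfocal distance H = f²/(N·c) + f = 206²/(20 × 0.027) + 206 = 42436/0.54 + 206 ≈ 78791.2 mm ≈ 78.79 m.
Far limit Df = s·(H − f)/(H − s) = 11200 × (78791.2 − 206) / (78791.2 − 11200) = 11200 × 78585.2 / 67591.2 ≈ 13022 mm ≈ 13.0 m.

13.0 m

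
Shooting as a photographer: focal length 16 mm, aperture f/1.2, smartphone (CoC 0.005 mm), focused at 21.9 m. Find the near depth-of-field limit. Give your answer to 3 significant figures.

14.5 m

Hyperfocal distance H = f²/(N·c) + f = 16²/(1.2 × 0.005) + 16 = 256/0.006 + 16 ≈ 42682.7 mm ≈ 42.68 m.
Near limit Dn = s·(H − f)/(H + s − 2f) = 21900 × (42682.7 − 16) / (42682.7 + 21900 − 2 × 16) = 21900 × 42666.7 / 64550.7 ≈ 14475 mm ≈ 14.5 m.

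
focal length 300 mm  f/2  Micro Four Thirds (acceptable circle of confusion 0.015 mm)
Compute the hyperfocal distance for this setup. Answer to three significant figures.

3000 m

Hyperfocal distance H = f²/(N·c) + f = 300²/(2 × 0.015) + 300 = 90000/0.03 + 300 ≈ 3000300.0 mm ≈ 3000 m.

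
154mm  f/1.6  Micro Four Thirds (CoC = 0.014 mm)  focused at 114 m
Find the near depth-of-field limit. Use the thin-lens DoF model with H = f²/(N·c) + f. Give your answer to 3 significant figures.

Hyperfocal distance H = f²/(N·c) + f = 154²/(1.6 × 0.014) + 154 = 23716/0.0224 + 154 ≈ 1058904.0 mm ≈ 1059 m.
Near limit Dn = s·(H − f)/(H + s − 2f) = 114000 × (1058904.0 − 154) / (1058904.0 + 114000 − 2 × 154) = 114000 × 1058750.0 / 1172596.0 ≈ 102932 mm ≈ 103 m.

103 m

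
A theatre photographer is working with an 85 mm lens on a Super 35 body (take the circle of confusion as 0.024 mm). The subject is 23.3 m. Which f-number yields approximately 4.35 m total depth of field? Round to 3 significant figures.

f/1.20

Write h = H − f = f²/(N·c). The thin-lens limits are Dn = s·h/(h + (s−f)) and Df = s·h/(h − (s−f)), so DoF = Df − Dn = 2·s·(s−f)·h / (h² − (s−f)²).
That is a quadratic in h: DoF·h² − 2·s·(s−f)·h − DoF·(s−f)² = 0 ⇒ h = (s−f)·(s + √(s² + DoF²)) / DoF = 23215 × (23300 + √(23300² + 4350²)) / 4350 = 23215 × (23300 + 23702.6) / 4350 ≈ 250843 mm.
Then N = f²/(c·h) = 85² / (0.024 × 250843) = 7225 / 6020.2 ≈ 1.20.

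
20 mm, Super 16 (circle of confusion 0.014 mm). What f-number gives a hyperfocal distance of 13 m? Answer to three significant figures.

Rearrange H = f²/(N·c) + f for N: N = f² / ((H − f)·c).
N = 20² / ((13000 − 20) × 0.014) = 400 / 181.7 ≈ 2.20.

f/2.20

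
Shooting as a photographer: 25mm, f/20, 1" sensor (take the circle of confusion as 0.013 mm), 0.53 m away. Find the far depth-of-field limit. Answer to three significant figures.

Hyperfocal distance H = f²/(N·c) + f = 25²/(20 × 0.013) + 25 = 625/0.26 + 25 ≈ 2428.8 mm ≈ 2.429 m.
Far limit Df = s·(H − f)/(H − s) = 530 × (2428.8 − 25) / (2428.8 − 530) = 530 × 2403.8 / 1898.8 ≈ 670.95 mm ≈ 0.671 m.

0.671 m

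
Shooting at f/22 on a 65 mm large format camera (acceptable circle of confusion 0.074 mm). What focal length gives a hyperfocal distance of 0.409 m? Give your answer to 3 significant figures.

From H = f²/(N·c) + f, with f ≪ H: f ≈ √(H·N·c) = √(409 × 22 × 0.074) = √665.85 ≈ 25.80 mm.
Exact: f² + N·c·f − N·c·H = 0 ⇒ f = (−N·c + √((N·c)² + 4·N·c·H))/2 = (−1.628 + √2666.1)/2 ≈ 25.003 mm ≈ 25.0 mm.

25.0 mm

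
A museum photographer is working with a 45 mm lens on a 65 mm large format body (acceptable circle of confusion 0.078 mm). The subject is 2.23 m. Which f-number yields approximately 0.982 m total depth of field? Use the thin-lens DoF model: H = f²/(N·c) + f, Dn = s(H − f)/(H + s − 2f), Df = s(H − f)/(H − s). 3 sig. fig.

Write h = H − f = f²/(N·c). The thin-lens limits are Dn = s·h/(h + (s−f)) and Df = s·h/(h − (s−f)), so DoF = Df − Dn = 2·s·(s−f)·h / (h² − (s−f)²).
That is a quadratic in h: DoF·h² − 2·s·(s−f)·h − DoF·(s−f)² = 0 ⇒ h = (s−f)·(s + √(s² + DoF²)) / DoF = 2185 × (2230 + √(2230² + 982²)) / 982 = 2185 × (2230 + 2436.64) / 982 ≈ 10384 mm.
Then N = f²/(c·h) = 45² / (0.078 × 10384) = 2025 / 809.91 ≈ 2.50.

f/2.50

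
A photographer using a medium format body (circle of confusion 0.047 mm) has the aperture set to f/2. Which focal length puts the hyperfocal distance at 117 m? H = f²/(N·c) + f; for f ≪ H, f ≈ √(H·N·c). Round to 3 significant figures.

From H = f²/(N·c) + f, with f ≪ H: f ≈ √(H·N·c) = √(117000 × 2 × 0.047) = √10998 ≈ 104.9 mm.
The +f correction barely moves this — solving exactly, f² + N·c·f − N·c·H = 0 ⇒ f = (−N·c + √((N·c)² + 4·N·c·H))/2 = (−0.094 + √43992)/2 ≈ 104.82 mm, so f ≈ 105 mm.

105 mm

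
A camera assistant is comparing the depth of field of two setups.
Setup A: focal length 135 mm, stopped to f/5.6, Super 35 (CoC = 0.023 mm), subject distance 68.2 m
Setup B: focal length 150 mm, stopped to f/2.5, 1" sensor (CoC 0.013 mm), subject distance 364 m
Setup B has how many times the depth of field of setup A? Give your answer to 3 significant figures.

6.19

Setup A: H = 135²/(5.6×0.023) + 135 ≈ 141633.4 mm; DoF = Df − Dn = 131414 − 46049 ≈ 85365 mm.
Setup B: H = 150²/(2.5×0.013) + 150 ≈ 692457.7 mm; DoF = Df − Dn = 767222 − 238601 ≈ 528621 mm.
Ratio = 528621 / 85365 ≈ 6.19.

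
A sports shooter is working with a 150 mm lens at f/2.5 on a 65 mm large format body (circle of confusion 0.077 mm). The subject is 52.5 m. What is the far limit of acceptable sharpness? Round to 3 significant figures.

95.1 m

Hyperfocal distance H = f²/(N·c) + f = 150²/(2.5 × 0.077) + 150 = 22500/0.1925 + 150 ≈ 117033.1 mm ≈ 117.0 m.
Far limit Df = s·(H − f)/(H − s) = 52500 × (117033.1 − 150) / (117033.1 − 52500) = 52500 × 116883.1 / 64533.1 ≈ 95089 mm ≈ 95.1 m.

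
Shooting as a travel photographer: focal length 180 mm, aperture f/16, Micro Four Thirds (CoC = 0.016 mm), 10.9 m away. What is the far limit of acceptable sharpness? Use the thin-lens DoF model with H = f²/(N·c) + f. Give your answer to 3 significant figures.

Hyperfocal distance H = f²/(N·c) + f = 180²/(16 × 0.016) + 180 = 32400/0.256 + 180 ≈ 126742.5 mm ≈ 126.7 m.
Far limit Df = s·(H − f)/(H − s) = 10900 × (126742.5 − 180) / (126742.5 − 10900) = 10900 × 126562.5 / 115842.5 ≈ 11909 mm ≈ 11.9 m.

11.9 m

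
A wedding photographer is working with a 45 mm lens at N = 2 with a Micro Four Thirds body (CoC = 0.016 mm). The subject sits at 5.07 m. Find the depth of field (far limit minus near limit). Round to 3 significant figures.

0.810 m

Hyperfocal distance H = f²/(N·c) + f = 45²/(2 × 0.016) + 45 = 2025/0.032 + 45 ≈ 63326.2 mm ≈ 63.33 m.
Near limit Dn = s·(H − f)/(H + s − 2f) = 5070 × (63326.2 − 45) / (63326.2 + 5070 − 2 × 45) = 5070 × 63281.2 / 68306.2 ≈ 4697.02 mm.
Far limit Df = s·(H − f)/(H − s) = 5070 × (63326.2 − 45) / (63326.2 − 5070) = 5070 × 63281.2 / 58256.2 ≈ 5507.32 mm.
Depth of field = Df − Dn = 5507.32 − 4697.02 ≈ 810.30 mm ≈ 0.810 m.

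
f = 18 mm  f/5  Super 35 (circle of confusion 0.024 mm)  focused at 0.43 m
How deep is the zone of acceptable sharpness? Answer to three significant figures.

Hyperfocal distance H = f²/(N·c) + f = 18²/(5 × 0.024) + 18 = 324/0.12 + 18 ≈ 2718.0 mm ≈ 2.718 m.
Near limit Dn = s·(H − f)/(H + s − 2f) = 430 × (2718.0 − 18) / (2718.0 + 430 − 2 × 18) = 430 × 2700.0 / 3112.0 ≈ 373.07 mm.
Far limit Df = s·(H − f)/(H − s) = 430 × (2718.0 − 18) / (2718.0 − 430) = 430 × 2700.0 / 2288.0 ≈ 507.43 mm.
Depth of field = Df − Dn = 507.43 − 373.07 ≈ 134.36 mm.

134 mm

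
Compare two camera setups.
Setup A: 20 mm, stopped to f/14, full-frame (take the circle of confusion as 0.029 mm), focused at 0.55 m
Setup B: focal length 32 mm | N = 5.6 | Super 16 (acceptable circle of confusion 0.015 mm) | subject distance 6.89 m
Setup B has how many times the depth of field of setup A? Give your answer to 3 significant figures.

13.6

Setup A: H = 20²/(14×0.029) + 20 ≈ 1005.2 mm; DoF = Df − Dn = 1190.35 − 357.62 ≈ 832.73 mm.
Setup B: H = 32²/(5.6×0.015) + 32 ≈ 12222.5 mm; DoF = Df − Dn = 15751 − 4409 ≈ 11342 mm.
Ratio = 11342 / 832.73 ≈ 13.6.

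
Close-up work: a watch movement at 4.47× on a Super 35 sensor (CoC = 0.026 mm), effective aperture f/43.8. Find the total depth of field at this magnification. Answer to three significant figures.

0.114 mm

At magnification m, DoF ≈ 2·N_eff·c/m² = 2 × 43.8 × 0.026 / 4.47² = 2.278 / 19.98 ≈ 0.114 mm.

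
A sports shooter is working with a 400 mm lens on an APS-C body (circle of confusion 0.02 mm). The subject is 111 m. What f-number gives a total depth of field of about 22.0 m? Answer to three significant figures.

f/7.10

Write h = H − f = f²/(N·c). The thin-lens limits are Dn = s·h/(h + (s−f)) and Df = s·h/(h − (s−f)), so DoF = Df − Dn = 2·s·(s−f)·h / (h² − (s−f)²).
That is a quadratic in h: DoF·h² − 2·s·(s−f)·h − DoF·(s−f)² = 0 ⇒ h = (s−f)·(s + √(s² + DoF²)) / DoF = 110600 × (111000 + √(111000² + 22000²)) / 22000 = 110600 × (111000 + 113159) / 22000 ≈ 1126909 mm.
Then N = f²/(c·h) = 400² / (0.02 × 1126909) = 160000 / 22538 ≈ 7.10.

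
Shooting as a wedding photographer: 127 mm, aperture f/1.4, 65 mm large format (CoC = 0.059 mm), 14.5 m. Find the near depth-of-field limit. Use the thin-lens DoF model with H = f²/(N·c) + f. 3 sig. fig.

13.5 m

Hyperfocal distance H = f²/(N·c) + f = 127²/(1.4 × 0.059) + 127 = 16129/0.0826 + 127 ≈ 195393.3 mm ≈ 195.4 m.
Near limit Dn = s·(H − f)/(H + s − 2f) = 14500 × (195393.3 − 127) / (195393.3 + 14500 − 2 × 127) = 14500 × 195266.3 / 209639.3 ≈ 13506 mm ≈ 13.5 m.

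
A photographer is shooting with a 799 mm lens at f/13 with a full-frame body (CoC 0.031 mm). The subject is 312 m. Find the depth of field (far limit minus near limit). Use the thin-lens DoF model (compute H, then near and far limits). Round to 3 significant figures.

Hyperfocal distance H = f²/(N·c) + f = 799²/(13 × 0.031) + 799 = 638401/0.403 + 799 ≈ 1584920.6 mm ≈ 1585 m.
Near limit Dn = s·(H − f)/(H + s − 2f) = 312000 × (1584920.6 − 799) / (1584920.6 + 312000 − 2 × 799) = 312000 × 1584121.6 / 1895322.6 ≈ 260771 mm.
Far limit Df = s·(H − f)/(H − s) = 312000 × (1584920.6 − 799) / (1584920.6 − 312000) = 312000 × 1584121.6 / 1272920.6 ≈ 388277 mm.
Depth of field = Df − Dn = 388277 − 260771 ≈ 127506 mm ≈ 128 m.

128 m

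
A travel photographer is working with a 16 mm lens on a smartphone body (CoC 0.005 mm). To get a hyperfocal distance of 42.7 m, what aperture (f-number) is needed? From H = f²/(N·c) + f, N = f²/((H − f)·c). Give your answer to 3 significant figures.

f/1.20

Rearrange H = f²/(N·c) + f for N: N = f² / ((H − f)·c).
N = 16² / ((42700 − 16) × 0.005) = 256 / 213.4 ≈ 1.20.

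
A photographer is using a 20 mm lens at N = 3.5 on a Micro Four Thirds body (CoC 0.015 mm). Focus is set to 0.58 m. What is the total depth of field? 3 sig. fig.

85.7 mm

Hyperfocal distance H = f²/(N·c) + f = 20²/(3.5 × 0.015) + 20 = 400/0.0525 + 20 ≈ 7639.0 mm ≈ 7.639 m.
Near limit Dn = s·(H − f)/(H + s − 2f) = 580 × (7639.0 − 20) / (7639.0 + 580 − 2 × 20) = 580 × 7619.0 / 8179.0 ≈ 540.289 mm.
Far limit Df = s·(H − f)/(H − s) = 580 × (7639.0 − 20) / (7639.0 − 580) = 580 × 7619.0 / 7059.0 ≈ 626.012 mm.
Depth of field = Df − Dn = 626.012 − 540.289 ≈ 85.723 mm.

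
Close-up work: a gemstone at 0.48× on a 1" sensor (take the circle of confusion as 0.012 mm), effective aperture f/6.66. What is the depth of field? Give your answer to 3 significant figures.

0.694 mm

At magnification m, DoF ≈ 2·N_eff·c/m² = 2 × 6.66 × 0.012 / 0.48² = 0.1598 / 0.2304 ≈ 0.694 mm.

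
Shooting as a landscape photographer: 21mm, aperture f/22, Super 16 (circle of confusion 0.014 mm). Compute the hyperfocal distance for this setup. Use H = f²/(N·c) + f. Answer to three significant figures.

1.45 m

Hyperfocal distance H = f²/(N·c) + f = 21²/(22 × 0.014) + 21 = 441/0.308 + 21 ≈ 1452.8 mm ≈ 1.45 m.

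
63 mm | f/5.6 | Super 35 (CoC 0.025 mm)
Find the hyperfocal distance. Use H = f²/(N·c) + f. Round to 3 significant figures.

28.4 m

Hyperfocal distance H = f²/(N·c) + f = 63²/(5.6 × 0.025) + 63 = 3969/0.14 + 63 ≈ 28413.0 mm ≈ 28.4 m.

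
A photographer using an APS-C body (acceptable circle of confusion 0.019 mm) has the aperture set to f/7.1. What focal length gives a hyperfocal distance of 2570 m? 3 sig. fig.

589 mm

From H = f²/(N·c) + f, with f ≪ H: f ≈ √(H·N·c) = √(2570000 × 7.1 × 0.019) = √346693 ≈ 588.8 mm.
The +f correction barely moves this — solving exactly, f² + N·c·f − N·c·H = 0 ⇒ f = (−N·c + √((N·c)² + 4·N·c·H))/2 = (−0.1349 + √1386772)/2 ≈ 588.74 mm, so f ≈ 589 mm.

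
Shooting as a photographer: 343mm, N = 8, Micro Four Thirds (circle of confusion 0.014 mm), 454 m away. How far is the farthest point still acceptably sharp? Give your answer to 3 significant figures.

Hyperfocal distance H = f²/(N·c) + f = 343²/(8 × 0.014) + 343 = 117649/0.112 + 343 ≈ 1050780.5 mm ≈ 1051 m.
Far limit Df = s·(H − f)/(H − s) = 454000 × (1050780.5 − 343) / (1050780.5 − 454000) = 454000 × 1050437.5 / 596780.5 ≈ 799119 mm ≈ 799 m.

799 m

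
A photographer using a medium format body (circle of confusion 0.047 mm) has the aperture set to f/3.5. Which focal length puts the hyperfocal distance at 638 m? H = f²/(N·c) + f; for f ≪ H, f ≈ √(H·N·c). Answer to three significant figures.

From H = f²/(N·c) + f, with f ≪ H: f ≈ √(H·N·c) = √(638000 × 3.5 × 0.047) = √104951 ≈ 324.0 mm.
The +f correction barely moves this — solving exactly, f² + N·c·f − N·c·H = 0 ⇒ f = (−N·c + √((N·c)² + 4·N·c·H))/2 = (−0.1645 + √419804)/2 ≈ 323.88 mm, so f ≈ 324 mm.

324 mm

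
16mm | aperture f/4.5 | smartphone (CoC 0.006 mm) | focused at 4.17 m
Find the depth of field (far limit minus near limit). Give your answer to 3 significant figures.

Hyperfocal distance H = f²/(N·c) + f = 16²/(4.5 × 0.006) + 16 = 256/0.027 + 16 ≈ 9497.5 mm ≈ 9.497 m.
Near limit Dn = s·(H − f)/(H + s − 2f) = 4170 × (9497.5 − 16) / (9497.5 + 4170 − 2 × 16) = 4170 × 9481.5 / 13635.5 ≈ 2899.6 mm.
Far limit Df = s·(H − f)/(H − s) = 4170 × (9497.5 − 16) / (9497.5 − 4170) = 4170 × 9481.5 / 5327.5 ≈ 7421.5 mm.
Depth of field = Df − Dn = 7421.5 − 2899.6 ≈ 4521.9 mm ≈ 4.52 m.

4.52 m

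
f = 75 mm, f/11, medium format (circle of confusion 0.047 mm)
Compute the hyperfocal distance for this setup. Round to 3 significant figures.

11.0 m

Hyperfocal distance H = f²/(N·c) + f = 75²/(11 × 0.047) + 75 = 5625/0.517 + 75 ≈ 10955.1 mm ≈ 11.0 m.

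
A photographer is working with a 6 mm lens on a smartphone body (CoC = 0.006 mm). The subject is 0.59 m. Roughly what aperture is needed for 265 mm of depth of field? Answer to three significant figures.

Write h = H − f = f²/(N·c). The thin-lens limits are Dn = s·h/(h + (s−f)) and Df = s·h/(h − (s−f)), so DoF = Df − Dn = 2·s·(s−f)·h / (h² − (s−f)²).
That is a quadratic in h: DoF·h² − 2·s·(s−f)·h − DoF·(s−f)² = 0 ⇒ h = (s−f)·(s + √(s² + DoF²)) / DoF = 584 × (590 + √(590² + 265²)) / 265 = 584 × (590 + 646.780) / 265 ≈ 2725.6 mm.
Then N = f²/(c·h) = 6² / (0.006 × 2725.6) = 36 / 16.354 ≈ 2.20.

f/2.20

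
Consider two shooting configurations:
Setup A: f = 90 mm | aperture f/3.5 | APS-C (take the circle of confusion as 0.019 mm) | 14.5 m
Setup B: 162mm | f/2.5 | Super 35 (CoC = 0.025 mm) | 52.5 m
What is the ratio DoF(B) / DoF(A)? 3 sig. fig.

Setup A: H = 90²/(3.5×0.019) + 90 ≈ 121894.5 mm; DoF = Df − Dn = 16445.6 − 12966.1 ≈ 3479.5 mm.
Setup B: H = 162²/(2.5×0.025) + 162 ≈ 420066.0 mm; DoF = Df − Dn = 59976 − 46681 ≈ 13295 mm.
Ratio = 13295 / 3479.5 ≈ 3.82.

3.82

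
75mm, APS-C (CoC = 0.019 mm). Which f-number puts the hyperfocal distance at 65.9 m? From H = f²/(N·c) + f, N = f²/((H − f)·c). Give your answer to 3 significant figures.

f/4.50

Rearrange H = f²/(N·c) + f for N: N = f² / ((H − f)·c).
N = 75² / ((65900 − 75) × 0.019) = 5625 / 1251 ≈ 4.50.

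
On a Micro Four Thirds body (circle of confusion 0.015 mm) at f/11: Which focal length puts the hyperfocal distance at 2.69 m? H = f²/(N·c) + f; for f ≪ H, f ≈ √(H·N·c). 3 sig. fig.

From H = f²/(N·c) + f, with f ≪ H: f ≈ √(H·N·c) = √(2690 × 11 × 0.015) = √443.85 ≈ 21.07 mm.
Exact: f² + N·c·f − N·c·H = 0 ⇒ f = (−N·c + √((N·c)² + 4·N·c·H))/2 = (−0.165 + √1775.4)/2 ≈ 20.985 mm ≈ 21.0 mm.

21.0 mm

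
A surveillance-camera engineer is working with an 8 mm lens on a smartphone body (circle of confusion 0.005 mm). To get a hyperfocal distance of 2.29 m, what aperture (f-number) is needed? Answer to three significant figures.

f/5.61

Rearrange H = f²/(N·c) + f for N: N = f² / ((H − f)·c).
N = 8² / ((2290 − 8) × 0.005) = 64 / 11.41 ≈ 5.61.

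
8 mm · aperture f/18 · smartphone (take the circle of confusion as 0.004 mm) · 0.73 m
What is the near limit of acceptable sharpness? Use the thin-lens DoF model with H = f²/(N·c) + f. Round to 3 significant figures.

Hyperfocal distance H = f²/(N·c) + f = 8²/(18 × 0.004) + 8 = 64/0.072 + 8 ≈ 896.9 mm ≈ 0.897 m.
Near limit Dn = s·(H − f)/(H + s − 2f) = 730 × (896.9 − 8) / (896.9 + 730 − 2 × 8) = 730 × 888.9 / 1610.9 ≈ 402.81 mm.

403 mm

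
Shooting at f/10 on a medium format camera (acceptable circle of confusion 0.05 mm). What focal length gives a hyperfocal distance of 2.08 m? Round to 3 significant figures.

From H = f²/(N·c) + f, with f ≪ H: f ≈ √(H·N·c) = √(2080 × 10 × 0.05) = √1040.0 ≈ 32.25 mm.
Exact: f² + N·c·f − N·c·H = 0 ⇒ f = (−N·c + √((N·c)² + 4·N·c·H))/2 = (−0.5 + √4160.2)/2 ≈ 32.000 mm ≈ 32.0 mm.

32.0 mm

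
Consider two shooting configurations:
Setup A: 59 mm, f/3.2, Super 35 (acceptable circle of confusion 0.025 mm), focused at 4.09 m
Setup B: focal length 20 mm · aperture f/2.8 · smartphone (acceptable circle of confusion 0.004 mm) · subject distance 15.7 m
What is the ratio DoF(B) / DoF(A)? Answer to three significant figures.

22.3

Setup A: H = 59²/(3.2×0.025) + 59 ≈ 43571.5 mm; DoF = Df − Dn = 4507.58 − 3743.23 ≈ 764.35 mm.
Setup B: H = 20²/(2.8×0.004) + 20 ≈ 35734.3 mm; DoF = Df − Dn = 27988 − 10910 ≈ 17078 mm.
Ratio = 17078 / 764.35 ≈ 22.3.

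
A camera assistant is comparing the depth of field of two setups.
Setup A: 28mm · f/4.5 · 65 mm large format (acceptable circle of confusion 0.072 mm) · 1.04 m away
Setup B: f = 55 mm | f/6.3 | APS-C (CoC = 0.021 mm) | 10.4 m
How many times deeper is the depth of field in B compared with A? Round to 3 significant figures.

Setup A: H = 28²/(4.5×0.072) + 28 ≈ 2447.8 mm; DoF = Df − Dn = 1787.6 − 733.3 ≈ 1054.3 mm.
Setup B: H = 55²/(6.3×0.021) + 55 ≈ 22919.7 mm; DoF = Df − Dn = 18993 − 7160 ≈ 11833 mm.
Ratio = 11833 / 1054.3 ≈ 11.2.

11.2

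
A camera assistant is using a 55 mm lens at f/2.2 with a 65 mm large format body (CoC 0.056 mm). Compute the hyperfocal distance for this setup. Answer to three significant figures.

Hyperfocal distance H = f²/(N·c) + f = 55²/(2.2 × 0.056) + 55 = 3025/0.1232 + 55 ≈ 24608.6 mm ≈ 24.6 m.

24.6 m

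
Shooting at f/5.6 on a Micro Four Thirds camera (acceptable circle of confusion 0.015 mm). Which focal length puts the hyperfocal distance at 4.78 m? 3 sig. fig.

From H = f²/(N·c) + f, with f ≪ H: f ≈ √(H·N·c) = √(4780 × 5.6 × 0.015) = √401.52 ≈ 20.04 mm.
The +f correction barely moves this — solving exactly, f² + N·c·f − N·c·H = 0 ⇒ f = (−N·c + √((N·c)² + 4·N·c·H))/2 = (−0.084 + √1606.1)/2 ≈ 19.996 mm, so f ≈ 20.0 mm.

20.0 mm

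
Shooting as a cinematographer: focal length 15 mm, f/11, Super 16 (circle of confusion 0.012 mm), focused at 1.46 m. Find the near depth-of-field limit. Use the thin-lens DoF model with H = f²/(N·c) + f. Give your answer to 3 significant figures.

0.790 m

Hyperfocal distance H = f²/(N·c) + f = 15²/(11 × 0.012) + 15 = 225/0.132 + 15 ≈ 1719.5 mm ≈ 1.720 m.
Near limit Dn = s·(H − f)/(H + s − 2f) = 1460 × (1719.5 − 15) / (1719.5 + 1460 − 2 × 15) = 1460 × 1704.5 / 3149.5 ≈ 790.16 mm ≈ 0.790 m.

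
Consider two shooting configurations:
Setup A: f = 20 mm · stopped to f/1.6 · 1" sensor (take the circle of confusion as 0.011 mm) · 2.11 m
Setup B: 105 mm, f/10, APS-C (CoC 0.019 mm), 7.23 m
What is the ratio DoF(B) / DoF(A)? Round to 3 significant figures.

4.61

Setup A: H = 20²/(1.6×0.011) + 20 ≈ 22747.3 mm; DoF = Df − Dn = 2323.69 − 1932.31 ≈ 391.38 mm.
Setup B: H = 105²/(10×0.019) + 105 ≈ 58131.3 mm; DoF = Df − Dn = 8242.0 − 6439.3 ≈ 1802.7 mm.
Ratio = 1802.7 / 391.38 ≈ 4.61.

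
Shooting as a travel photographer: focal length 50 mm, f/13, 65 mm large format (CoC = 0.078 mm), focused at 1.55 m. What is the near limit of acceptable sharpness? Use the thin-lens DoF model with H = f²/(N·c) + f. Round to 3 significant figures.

0.964 m

Hyperfocal distance H = f²/(N·c) + f = 50²/(13 × 0.078) + 50 = 2500/1.014 + 50 ≈ 2515.5 mm ≈ 2.515 m.
Near limit Dn = s·(H − f)/(H + s − 2f) = 1550 × (2515.5 − 50) / (2515.5 + 1550 − 2 × 50) = 1550 × 2465.5 / 3965.5 ≈ 963.69 mm ≈ 0.964 m.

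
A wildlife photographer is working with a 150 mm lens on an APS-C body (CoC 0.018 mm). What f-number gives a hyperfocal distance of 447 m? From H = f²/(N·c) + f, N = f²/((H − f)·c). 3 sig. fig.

Rearrange H = f²/(N·c) + f for N: N = f² / ((H − f)·c).
N = 150² / ((447000 − 150) × 0.018) = 22500 / 8043 ≈ 2.80.

f/2.80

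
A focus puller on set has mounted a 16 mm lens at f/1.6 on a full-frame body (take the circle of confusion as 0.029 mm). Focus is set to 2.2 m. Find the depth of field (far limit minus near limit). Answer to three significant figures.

Hyperfocal distance H = f²/(N·c) + f = 16²/(1.6 × 0.029) + 16 = 256/0.0464 + 16 ≈ 5533.2 mm ≈ 5.533 m.
Near limit Dn = s·(H − f)/(H + s − 2f) = 2200 × (5533.2 − 16) / (5533.2 + 2200 − 2 × 16) = 2200 × 5517.2 / 7701.2 ≈ 1576.1 mm.
Far limit Df = s·(H − f)/(H − s) = 2200 × (5533.2 − 16) / (5533.2 − 2200) = 2200 × 5517.2 / 3333.2 ≈ 3641.5 mm.
Depth of field = Df − Dn = 3641.5 − 1576.1 ≈ 2065.4 mm ≈ 2.07 m.

2.07 m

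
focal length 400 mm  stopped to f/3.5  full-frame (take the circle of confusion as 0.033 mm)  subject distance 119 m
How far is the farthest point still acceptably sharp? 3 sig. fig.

Hyperfocal distance H = f²/(N·c) + f = 400²/(3.5 × 0.033) + 400 = 160000/0.1155 + 400 ≈ 1385681.4 mm ≈ 1386 m.
Far limit Df = s·(H − f)/(H − s) = 119000 × (1385681.4 − 400) / (1385681.4 − 119000) = 119000 × 1385281.4 / 1266681.4 ≈ 130142 mm ≈ 130 m.

130 m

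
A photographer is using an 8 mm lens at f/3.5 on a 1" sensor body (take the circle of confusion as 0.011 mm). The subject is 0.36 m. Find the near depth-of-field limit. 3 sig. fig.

297 mm

Hyperfocal distance H = f²/(N·c) + f = 8²/(3.5 × 0.011) + 8 = 64/0.0385 + 8 ≈ 1670.3 mm ≈ 1.670 m.
Near limit Dn = s·(H − f)/(H + s − 2f) = 360 × (1670.3 − 8) / (1670.3 + 360 − 2 × 8) = 360 × 1662.3 / 2014.3 ≈ 297.09 mm.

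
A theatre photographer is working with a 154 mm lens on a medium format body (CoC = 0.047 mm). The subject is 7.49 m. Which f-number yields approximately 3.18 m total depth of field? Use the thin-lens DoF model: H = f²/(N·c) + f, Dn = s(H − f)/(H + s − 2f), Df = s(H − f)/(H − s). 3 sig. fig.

f/14

Write h = H − f = f²/(N·c). The thin-lens limits are Dn = s·h/(h + (s−f)) and Df = s·h/(h − (s−f)), so DoF = Df − Dn = 2·s·(s−f)·h / (h² − (s−f)²).
That is a quadratic in h: DoF·h² − 2·s·(s−f)·h − DoF·(s−f)² = 0 ⇒ h = (s−f)·(s + √(s² + DoF²)) / DoF = 7336 × (7490 + √(7490² + 3180²)) / 3180 = 7336 × (7490 + 8137.11) / 3180 ≈ 36050 mm.
Then N = f²/(c·h) = 154² / (0.047 × 36050) = 23716 / 1694.4 ≈ 14.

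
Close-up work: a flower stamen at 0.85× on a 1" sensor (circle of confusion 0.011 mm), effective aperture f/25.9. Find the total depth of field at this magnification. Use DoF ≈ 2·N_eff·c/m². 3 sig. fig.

0.789 mm

At magnification m, DoF ≈ 2·N_eff·c/m² = 2 × 25.9 × 0.011 / 0.85² = 0.5698 / 0.7225 ≈ 0.789 mm.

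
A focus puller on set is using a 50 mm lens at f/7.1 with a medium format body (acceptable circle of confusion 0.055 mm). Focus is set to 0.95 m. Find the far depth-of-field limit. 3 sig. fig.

1.11 m

Hyperfocal distance H = f²/(N·c) + f = 50²/(7.1 × 0.055) + 50 = 2500/0.3905 + 50 ≈ 6452.0 mm ≈ 6.452 m.
Far limit Df = s·(H − f)/(H − s) = 950 × (6452.0 − 50) / (6452.0 − 950) = 950 × 6402.0 / 5502.0 ≈ 1105.4 mm ≈ 1.11 m.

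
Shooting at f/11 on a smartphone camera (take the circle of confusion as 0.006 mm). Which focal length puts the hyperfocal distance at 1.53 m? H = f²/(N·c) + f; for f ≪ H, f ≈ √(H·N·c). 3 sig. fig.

10.0 mm

From H = f²/(N·c) + f, with f ≪ H: f ≈ √(H·N·c) = √(1530 × 11 × 0.006) = √100.98 ≈ 10.05 mm.
Exact: f² + N·c·f − N·c·H = 0 ⇒ f = (−N·c + √((N·c)² + 4·N·c·H))/2 = (−0.066 + √403.92)/2 ≈ 10.016 mm ≈ 10.0 mm.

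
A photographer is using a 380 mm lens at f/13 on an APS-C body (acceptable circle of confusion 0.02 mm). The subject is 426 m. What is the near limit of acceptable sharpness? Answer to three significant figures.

241 m

Hyperfocal distance H = f²/(N·c) + f = 380²/(13 × 0.02) + 380 = 144400/0.26 + 380 ≈ 555764.6 mm ≈ 555.8 m.
Near limit Dn = s·(H − f)/(H + s − 2f) = 426000 × (555764.6 − 380) / (555764.6 + 426000 − 2 × 380) = 426000 × 555384.6 / 981004.6 ≈ 241175 mm ≈ 241 m.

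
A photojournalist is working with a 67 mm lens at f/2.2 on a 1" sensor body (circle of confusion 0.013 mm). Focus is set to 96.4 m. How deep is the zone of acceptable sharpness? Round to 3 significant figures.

Hyperfocal distance H = f²/(N·c) + f = 67²/(2.2 × 0.013) + 67 = 4489/0.0286 + 67 ≈ 157025.0 mm ≈ 157.0 m.
Near limit Dn = s·(H − f)/(H + s − 2f) = 96400 × (157025.0 − 67) / (157025.0 + 96400 − 2 × 67) = 96400 × 156958.0 / 253291.0 ≈ 59737 mm.
Far limit Df = s·(H − f)/(H − s) = 96400 × (157025.0 − 67) / (157025.0 − 96400) = 96400 × 156958.0 / 60625.0 ≈ 249579 mm.
Depth of field = Df − Dn = 249579 − 59737 ≈ 189842 mm ≈ 190 m.

190 m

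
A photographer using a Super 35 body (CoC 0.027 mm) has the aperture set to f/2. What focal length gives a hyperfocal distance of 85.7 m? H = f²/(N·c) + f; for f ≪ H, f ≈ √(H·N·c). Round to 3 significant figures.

From H = f²/(N·c) + f, with f ≪ H: f ≈ √(H·N·c) = √(85700 × 2 × 0.027) = √4627.8 ≈ 68.03 mm.
The +f correction barely moves this — solving exactly, f² + N·c·f − N·c·H = 0 ⇒ f = (−N·c + √((N·c)² + 4·N·c·H))/2 = (−0.054 + √18511)/2 ≈ 68.001 mm, so f ≈ 68.0 mm.

68.0 mm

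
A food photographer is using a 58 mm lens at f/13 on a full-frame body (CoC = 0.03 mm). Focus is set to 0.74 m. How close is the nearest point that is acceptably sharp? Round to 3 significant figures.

0.686 m

Hyperfocal distance H = f²/(N·c) + f = 58²/(13 × 0.03) + 58 = 3364/0.39 + 58 ≈ 8683.6 mm ≈ 8.684 m.
Near limit Dn = s·(H − f)/(H + s − 2f) = 740 × (8683.6 − 58) / (8683.6 + 740 − 2 × 58) = 740 × 8625.6 / 9307.6 ≈ 685.78 mm ≈ 0.686 m.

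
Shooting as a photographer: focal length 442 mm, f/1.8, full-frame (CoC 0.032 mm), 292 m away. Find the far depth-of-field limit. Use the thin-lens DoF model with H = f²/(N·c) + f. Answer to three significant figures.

319 m

Hyperfocal distance H = f²/(N·c) + f = 442²/(1.8 × 0.032) + 442 = 195364/0.0576 + 442 ≈ 3392178.1 mm ≈ 3392 m.
Far limit Df = s·(H − f)/(H − s) = 292000 × (3392178.1 − 442) / (3392178.1 − 292000) = 292000 × 3391736.1 / 3100178.1 ≈ 319461 mm ≈ 319 m.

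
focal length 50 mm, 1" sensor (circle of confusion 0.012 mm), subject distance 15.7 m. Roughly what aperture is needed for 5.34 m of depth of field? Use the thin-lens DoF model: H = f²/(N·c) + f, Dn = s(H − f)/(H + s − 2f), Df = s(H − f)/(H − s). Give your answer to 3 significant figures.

f/2.20

Write h = H − f = f²/(N·c). The thin-lens limits are Dn = s·h/(h + (s−f)) and Df = s·h/(h − (s−f)), so DoF = Df − Dn = 2·s·(s−f)·h / (h² − (s−f)²).
That is a quadratic in h: DoF·h² − 2·s·(s−f)·h − DoF·(s−f)² = 0 ⇒ h = (s−f)·(s + √(s² + DoF²)) / DoF = 15650 × (15700 + √(15700² + 5340²)) / 5340 = 15650 × (15700 + 16583.3) / 5340 ≈ 94613 mm.
Then N = f²/(c·h) = 50² / (0.012 × 94613) = 2500 / 1135.4 ≈ 2.20.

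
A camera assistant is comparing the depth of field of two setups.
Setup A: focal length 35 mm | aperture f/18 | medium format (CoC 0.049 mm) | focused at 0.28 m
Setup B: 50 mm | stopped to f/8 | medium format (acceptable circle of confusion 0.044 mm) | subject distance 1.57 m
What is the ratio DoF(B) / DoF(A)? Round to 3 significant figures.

Setup A: H = 35²/(18×0.049) + 35 ≈ 1423.9 mm; DoF = Df − Dn = 339.97 − 238.01 ≈ 101.96 mm.
Setup B: H = 50²/(8×0.044) + 50 ≈ 7152.3 mm; DoF = Df − Dn = 1997.50 − 1293.23 ≈ 704.27 mm.
Ratio = 704.27 / 101.96 ≈ 6.91.

6.91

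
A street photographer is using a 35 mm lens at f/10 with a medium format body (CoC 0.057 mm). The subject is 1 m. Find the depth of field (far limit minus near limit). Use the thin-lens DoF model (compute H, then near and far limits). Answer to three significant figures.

1.12 m

Hyperfocal distance H = f²/(N·c) + f = 35²/(10 × 0.057) + 35 = 1225/0.57 + 35 ≈ 2184.1 mm ≈ 2.184 m.
Near limit Dn = s·(H − f)/(H + s − 2f) = 1000 × (2184.1 − 35) / (2184.1 + 1000 − 2 × 35) = 1000 × 2149.1 / 3114.1 ≈ 690.1 mm.
Far limit Df = s·(H − f)/(H − s) = 1000 × (2184.1 − 35) / (2184.1 − 1000) = 1000 × 2149.1 / 1184.1 ≈ 1814.9 mm.
Depth of field = Df − Dn = 1814.9 − 690.1 ≈ 1124.8 mm ≈ 1.12 m.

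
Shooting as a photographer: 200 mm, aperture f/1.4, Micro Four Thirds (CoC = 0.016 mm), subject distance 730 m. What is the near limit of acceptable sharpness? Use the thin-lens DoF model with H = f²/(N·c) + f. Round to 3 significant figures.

518 m

Hyperfocal distance H = f²/(N·c) + f = 200²/(1.4 × 0.016) + 200 = 40000/0.0224 + 200 ≈ 1785914.3 mm ≈ 1786 m.
Near limit Dn = s·(H − f)/(H + s − 2f) = 730000 × (1785914.3 − 200) / (1785914.3 + 730000 − 2 × 200) = 730000 × 1785714.3 / 2515514.3 ≈ 518213 mm ≈ 518 m.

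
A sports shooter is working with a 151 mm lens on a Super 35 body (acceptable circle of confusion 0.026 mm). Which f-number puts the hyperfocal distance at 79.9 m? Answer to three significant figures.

f/11

Rearrange H = f²/(N·c) + f for N: N = f² / ((H − f)·c).
N = 151² / ((79900 − 151) × 0.026) = 22801 / 2073 ≈ 11.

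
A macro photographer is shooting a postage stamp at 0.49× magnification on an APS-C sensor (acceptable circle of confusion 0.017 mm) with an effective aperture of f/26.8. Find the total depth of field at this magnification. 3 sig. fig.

At magnification m, DoF ≈ 2·N_eff·c/m² = 2 × 26.8 × 0.017 / 0.49² = 0.9112 / 0.2401 ≈ 3.8 mm.

3.80 mm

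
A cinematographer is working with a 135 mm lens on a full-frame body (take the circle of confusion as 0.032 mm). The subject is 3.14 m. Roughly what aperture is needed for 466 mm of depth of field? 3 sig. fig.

Write h = H − f = f²/(N·c). The thin-lens limits are Dn = s·h/(h + (s−f)) and Df = s·h/(h − (s−f)), so DoF = Df − Dn = 2·s·(s−f)·h / (h² − (s−f)²).
That is a quadratic in h: DoF·h² − 2·s·(s−f)·h − DoF·(s−f)² = 0 ⇒ h = (s−f)·(s + √(s² + DoF²)) / DoF = 3005 × (3140 + √(3140² + 466²)) / 466 = 3005 × (3140 + 3174.39) / 466 ≈ 40718 mm.
Then N = f²/(c·h) = 135² / (0.032 × 40718) = 18225 / 1303.0 ≈ 14.

f/14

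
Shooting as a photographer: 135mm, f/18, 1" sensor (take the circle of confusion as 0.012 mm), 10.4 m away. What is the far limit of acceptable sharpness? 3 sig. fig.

Hyperfocal distance H = f²/(N·c) + f = 135²/(18 × 0.012) + 135 = 18225/0.216 + 135 ≈ 84510.0 mm ≈ 84.51 m.
Far limit Df = s·(H − f)/(H − s) = 10400 × (84510.0 − 135) / (84510.0 − 10400) = 10400 × 84375.0 / 74110.0 ≈ 11841 mm ≈ 11.8 m.

11.8 m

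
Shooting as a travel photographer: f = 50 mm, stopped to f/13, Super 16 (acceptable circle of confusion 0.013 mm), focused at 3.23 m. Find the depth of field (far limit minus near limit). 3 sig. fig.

Hyperfocal distance H = f²/(N·c) + f = 50²/(13 × 0.013) + 50 = 2500/0.169 + 50 ≈ 14842.9 mm ≈ 14.84 m.
Near limit Dn = s·(H − f)/(H + s − 2f) = 3230 × (14842.9 − 50) / (14842.9 + 3230 − 2 × 50) = 3230 × 14792.9 / 17972.9 ≈ 2658.5 mm.
Far limit Df = s·(H − f)/(H − s) = 3230 × (14842.9 − 50) / (14842.9 − 3230) = 3230 × 14792.9 / 11612.9 ≈ 4114.5 mm.
Depth of field = Df − Dn = 4114.5 − 2658.5 ≈ 1456.0 mm ≈ 1.46 m.

1.46 m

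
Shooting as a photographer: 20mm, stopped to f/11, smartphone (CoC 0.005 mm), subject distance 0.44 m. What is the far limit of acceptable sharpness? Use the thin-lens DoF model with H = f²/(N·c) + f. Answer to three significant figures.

Hyperfocal distance H = f²/(N·c) + f = 20²/(11 × 0.005) + 20 = 400/0.055 + 20 ≈ 7292.7 mm ≈ 7.293 m.
Far limit Df = s·(H − f)/(H − s) = 440 × (7292.7 − 20) / (7292.7 − 440) = 440 × 7272.7 / 6852.7 ≈ 466.97 mm.

467 mm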